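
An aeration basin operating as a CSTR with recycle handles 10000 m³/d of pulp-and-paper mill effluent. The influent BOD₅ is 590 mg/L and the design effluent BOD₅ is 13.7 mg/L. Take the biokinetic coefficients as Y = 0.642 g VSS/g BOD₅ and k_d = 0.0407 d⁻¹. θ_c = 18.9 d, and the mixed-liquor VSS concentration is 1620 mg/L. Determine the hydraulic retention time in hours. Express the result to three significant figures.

Steady-state biomass mass balance: V·X·(1 + k_d·θ_c) = Y·Q·(S₀ − S)·θ_c, so V = 0.642 × 10000 × (590 − 13.7) × 18.9 / [1620 × (1 + 0.0407 × 18.9)] = 6.99×10^7 / 2866 = 24398 m³.
HRT = V/Q = 24398 m³ / 10000 m³·d⁻¹ = 2.440 d × 24 = 58.55 h.

τ ≈ 58.6 h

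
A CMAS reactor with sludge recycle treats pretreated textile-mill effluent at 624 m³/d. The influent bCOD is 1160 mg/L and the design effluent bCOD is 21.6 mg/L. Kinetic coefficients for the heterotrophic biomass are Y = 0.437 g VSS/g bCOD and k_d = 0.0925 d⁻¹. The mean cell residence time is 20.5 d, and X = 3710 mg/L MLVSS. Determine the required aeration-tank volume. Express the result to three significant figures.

V ≈ 592 m³

Rearranging the biomass balance for a CMAS with decay, V = Y·Q·ΔS·θ_c / [X·(1+k_d θ_c)] = 0.437 × 624 × (1160 − 21.6) × 20.5 / [3710 × (1 + 0.0925 × 20.5)] = 6.36×10^6 / 10745 = 592.2 m³.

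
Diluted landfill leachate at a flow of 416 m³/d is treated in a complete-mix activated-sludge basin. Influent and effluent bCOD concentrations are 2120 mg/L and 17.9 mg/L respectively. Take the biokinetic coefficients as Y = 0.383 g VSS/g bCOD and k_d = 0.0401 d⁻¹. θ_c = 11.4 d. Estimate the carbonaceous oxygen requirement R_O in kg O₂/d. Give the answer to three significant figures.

R_O ≈ 548 kg O₂/d

The observed yield is Y_obs = Y/(1 + k_d·θ_c) = 0.383 / (1 + 0.0401 × 11.4) = 0.383 / 1.457 = 0.2628 g VSS per g bCOD removed.
ΔS = 2120 − 17.9 = 2102 mg/L, so the substrate removal rate is 416 × 2102/1000 = 874.5 kg bCOD/d.
Biomass synthesised: P_X = Y_obs × 874.5 = 229.8 kg VSS/d.
R_O = Q·(S₀ − S) − 1.42·P_X = 874.5 − 1.42 × 229.8 = 548.1 kg O₂/d.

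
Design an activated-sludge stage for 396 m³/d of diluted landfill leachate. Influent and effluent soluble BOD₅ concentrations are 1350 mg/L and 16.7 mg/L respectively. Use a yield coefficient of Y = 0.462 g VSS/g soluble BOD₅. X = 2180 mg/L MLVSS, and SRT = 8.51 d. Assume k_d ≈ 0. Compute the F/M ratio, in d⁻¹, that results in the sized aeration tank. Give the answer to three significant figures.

F/M ≈ 0.258 d⁻¹

Biomass mass balance (decay neglected): V·X = Y·Q·(S₀ − S)·θ_c, so V = 0.462 × 396 × (1350 − 16.7) × 8.51 / 2180 = 952.2 m³.
Food-to-microorganism ratio F/M = Q S₀ / (V X) = 396 × 1350 / (952.2 × 2180) = 0.2575 d⁻¹.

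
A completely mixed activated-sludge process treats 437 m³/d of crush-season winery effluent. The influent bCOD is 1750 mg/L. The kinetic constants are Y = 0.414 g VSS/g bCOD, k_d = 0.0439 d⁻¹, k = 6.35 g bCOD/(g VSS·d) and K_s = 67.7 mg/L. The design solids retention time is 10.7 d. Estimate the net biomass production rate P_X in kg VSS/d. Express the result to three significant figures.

Effluent substrate depends only on kinetics and SRT: S = K_s(1 + k_d θ_c) / [θ_c(Yk − k_d) − 1] = 67.7 × (1 + 0.0439 × 10.7) / [10.7 × (0.414 × 6.35 − 0.0439) − 1] = 99.50 / 26.66 = 3.732 mg/L.
Observed yield with endogenous decay: Y_obs = Y / (1 + k_d·θ_c) = 0.414 / (1 + 0.0439 × 10.7) = 0.414 / 1.470 = 0.2817 g VSS/g bCOD.
ΔS = 1750 − 3.73 = 1746 mg/L, so the substrate removal rate is 437 × 1746/1000 = 763.1 kg bCOD/d.
Biomass produced: P_X = Y_obs·Q·ΔS = 0.2817 × 763.1 ≈ 215.0 kg VSS/d.

P_X ≈ 215 kg VSS/d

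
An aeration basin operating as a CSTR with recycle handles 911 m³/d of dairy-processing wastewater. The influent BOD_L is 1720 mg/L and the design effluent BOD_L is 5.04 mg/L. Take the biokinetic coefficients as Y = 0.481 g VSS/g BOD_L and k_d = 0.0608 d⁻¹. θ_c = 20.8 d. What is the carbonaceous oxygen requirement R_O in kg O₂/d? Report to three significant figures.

R_O ≈ 1090 kg O₂/d

Y_obs = Y / (1 + k_d θ_c) = 0.481 / (1 + 0.0608 × 20.8) = 0.481 / 2.265 = 0.2124.
Substrate removed = Q·(S₀ − S) = 911 m³/d × (1720 − 5.04) g/m³ = 1.56×10^6 g/d = 1562 kg/d.
P_X = Y_obs·Q·(S₀ − S) = 0.2124 × 1562 = 331.8 kg VSS/d.
R_O = Q·(S₀ − S) − 1.42·P_X = 1562 − 1.42 × 331.8 = 1091 kg O₂/d.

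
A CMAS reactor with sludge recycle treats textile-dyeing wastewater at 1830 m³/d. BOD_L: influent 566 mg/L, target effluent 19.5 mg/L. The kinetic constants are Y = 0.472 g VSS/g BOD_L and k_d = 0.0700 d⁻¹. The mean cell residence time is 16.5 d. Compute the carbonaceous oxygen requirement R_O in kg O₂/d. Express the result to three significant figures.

R_O ≈ 689 kg O₂/d

The observed yield is Y_obs = Y/(1 + k_d·θ_c) = 0.472 / (1 + 0.0700 × 16.5) = 0.472 / 2.155 = 0.2190 g VSS per g BOD_L removed.
Q·(S₀ − S) = 1830 × (566 − 19.5) × 10⁻³ = 1000 kg/d removed.
Net sludge production P_X = 0.2190 × 1000 = 219.0 kg VSS/d.
R_O = Q·(S₀ − S) − 1.42·P_X = 1000 − 1.42 × 219.0 = 689.0 kg O₂/d.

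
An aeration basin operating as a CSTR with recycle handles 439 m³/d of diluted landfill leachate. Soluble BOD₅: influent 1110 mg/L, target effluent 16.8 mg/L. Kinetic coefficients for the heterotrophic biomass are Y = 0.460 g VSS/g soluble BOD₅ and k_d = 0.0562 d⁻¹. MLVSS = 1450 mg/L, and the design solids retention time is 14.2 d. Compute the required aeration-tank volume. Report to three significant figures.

V ≈ 1200 m³

From the SRT design equation V = Y Q (S₀−S) θ_c / [X (1 + k_d θ_c)] = 0.460 × 439 × (1110 − 16.8) × 14.2 / [1450 × (1 + 0.0562 × 14.2)] = 3.13×10^6 / 2607 = 1202 m³.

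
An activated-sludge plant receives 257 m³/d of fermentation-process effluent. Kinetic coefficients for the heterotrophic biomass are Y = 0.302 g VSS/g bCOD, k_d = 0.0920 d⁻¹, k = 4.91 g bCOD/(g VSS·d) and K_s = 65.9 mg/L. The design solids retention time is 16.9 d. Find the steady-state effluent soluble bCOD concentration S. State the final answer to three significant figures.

S ≈ 7.48 mg/L

For a completely mixed reactor with recycle the Lawrence–McCarty relation gives S = K_s·(1 + k_d·θ_c) / [θ_c·(Y·k − k_d) − 1] = 65.9 × (1 + 0.0920 × 16.9) / [16.9 × (0.302 × 4.91 − 0.0920) − 1] = 168.4 / 22.50 = 7.481 mg/L.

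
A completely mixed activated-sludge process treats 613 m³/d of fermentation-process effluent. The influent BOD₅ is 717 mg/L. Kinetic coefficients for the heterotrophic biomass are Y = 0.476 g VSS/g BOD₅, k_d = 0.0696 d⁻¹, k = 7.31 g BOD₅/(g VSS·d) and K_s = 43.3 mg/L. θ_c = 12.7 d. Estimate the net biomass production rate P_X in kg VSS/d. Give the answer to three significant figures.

From the Monod/SRT balance for a CMAS, S = K_s·(1+k_d θ_c)/[θ_c·(Y k − k_d) − 1] = 43.3 × (1 + 0.0696 × 12.7) / [12.7 × (0.476 × 7.31 − 0.0696) − 1] = 81.57 / 42.31 = 1.928 mg/L.
The observed yield is Y_obs = Y/(1 + k_d·θ_c) = 0.476 / (1 + 0.0696 × 12.7) = 0.476 / 1.884 = 0.2527 g VSS per g BOD₅ removed.
Q·(S₀ − S) = 613 × (717 − 1.93) × 10⁻³ = 438.3 kg/d removed.
Biomass produced: P_X = Y_obs·Q·ΔS = 0.2527 × 438.3 ≈ 110.8 kg VSS/d.

P_X ≈ 111 kg VSS/d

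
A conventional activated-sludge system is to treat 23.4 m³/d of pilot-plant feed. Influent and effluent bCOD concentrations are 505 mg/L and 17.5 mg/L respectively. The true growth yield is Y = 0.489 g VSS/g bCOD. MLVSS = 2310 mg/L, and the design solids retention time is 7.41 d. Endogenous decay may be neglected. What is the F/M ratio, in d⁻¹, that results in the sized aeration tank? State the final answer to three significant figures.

V·X = Y·Q·ΔS·θ_c gives V = 0.489 × 23.4 × (505 − 17.5) × 7.41 / 2310 = 17.89 m³.
F/M = applied load / biomass = Q·S₀/(V·X) = 23.4 × 505 / (17.89 × 2310) = 0.2859 d⁻¹.

F/M ≈ 0.286 d⁻¹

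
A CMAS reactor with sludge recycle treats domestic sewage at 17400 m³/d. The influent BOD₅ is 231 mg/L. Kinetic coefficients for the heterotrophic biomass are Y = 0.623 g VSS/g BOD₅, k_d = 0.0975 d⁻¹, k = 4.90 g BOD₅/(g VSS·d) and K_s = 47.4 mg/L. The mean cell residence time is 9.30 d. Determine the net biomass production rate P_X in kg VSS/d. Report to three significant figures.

Effluent substrate depends only on kinetics and SRT: S = K_s(1 + k_d θ_c) / [θ_c(Yk − k_d) − 1] = 47.4 × (1 + 0.0975 × 9.30) / [9.30 × (0.623 × 4.90 − 0.0975) − 1] = 90.38 / 26.48 = 3.413 mg/L.
The observed yield is Y_obs = Y/(1 + k_d·θ_c) = 0.623 / (1 + 0.0975 × 9.30) = 0.623 / 1.907 = 0.3267 g VSS per g BOD₅ removed.
ΔS = 231 − 3.41 = 227.6 mg/L, so the substrate removal rate is 17400 × 227.6/1000 = 3960 kg BOD₅/d.
Net biomass production P_X = Y_obs × Q·(S₀ − S) = 0.3267 × 3960 = 1294 kg VSS/d.

P_X ≈ 1290 kg VSS/d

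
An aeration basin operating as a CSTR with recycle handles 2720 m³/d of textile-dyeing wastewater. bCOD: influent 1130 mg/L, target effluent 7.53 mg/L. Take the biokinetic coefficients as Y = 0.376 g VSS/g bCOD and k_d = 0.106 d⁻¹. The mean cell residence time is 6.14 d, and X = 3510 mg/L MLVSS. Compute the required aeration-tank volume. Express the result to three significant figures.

From the SRT design equation V = Y Q (S₀−S) θ_c / [X (1 + k_d θ_c)] = 0.376 × 2720 × (1130 − 7.53) × 6.14 / [3510 × (1 + 0.106 × 6.14)] = 7.05×10^6 / 5794 = 1216 m³.

V ≈ 1220 m³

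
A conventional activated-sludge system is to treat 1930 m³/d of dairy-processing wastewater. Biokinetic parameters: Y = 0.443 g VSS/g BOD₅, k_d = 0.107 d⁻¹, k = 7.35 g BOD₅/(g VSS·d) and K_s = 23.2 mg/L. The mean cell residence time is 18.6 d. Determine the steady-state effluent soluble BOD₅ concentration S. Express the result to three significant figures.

S ≈ 1.20 mg/L

From the Monod/SRT balance for a CMAS, S = K_s·(1+k_d θ_c)/[θ_c·(Y k − k_d) − 1] = 23.2 × (1 + 0.107 × 18.6) / [18.6 × (0.443 × 7.35 − 0.107) − 1] = 69.37 / 57.57 = 1.205 mg/L.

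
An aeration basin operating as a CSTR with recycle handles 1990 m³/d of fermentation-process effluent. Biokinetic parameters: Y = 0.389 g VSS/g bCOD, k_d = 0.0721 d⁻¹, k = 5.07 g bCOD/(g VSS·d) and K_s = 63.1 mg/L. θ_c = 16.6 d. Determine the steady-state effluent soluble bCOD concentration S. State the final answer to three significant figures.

S ≈ 4.54 mg/L

For a completely mixed reactor with recycle the Lawrence–McCarty relation gives S = K_s·(1 + k_d·θ_c) / [θ_c·(Y·k − k_d) − 1] = 63.1 × (1 + 0.0721 × 16.6) / [16.6 × (0.389 × 5.07 − 0.0721) − 1] = 138.6 / 30.54 = 4.539 mg/L.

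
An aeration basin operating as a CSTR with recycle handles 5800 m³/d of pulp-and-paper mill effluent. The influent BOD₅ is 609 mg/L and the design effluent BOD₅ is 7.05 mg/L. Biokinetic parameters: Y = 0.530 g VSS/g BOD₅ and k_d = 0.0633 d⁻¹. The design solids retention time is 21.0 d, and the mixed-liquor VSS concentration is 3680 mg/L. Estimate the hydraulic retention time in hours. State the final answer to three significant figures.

Rearranging the biomass balance for a CMAS with decay, V = Y·Q·ΔS·θ_c / [X·(1+k_d θ_c)] = 0.530 × 5800 × (609 − 7.05) × 21.0 / [3680 × (1 + 0.0633 × 21.0)] = 3.89×10^7 / 8572 = 4533 m³.
HRT = V/Q = 4533 m³ / 5800 m³·d⁻¹ = 0.7816 d × 24 = 18.76 h.

τ ≈ 18.8 h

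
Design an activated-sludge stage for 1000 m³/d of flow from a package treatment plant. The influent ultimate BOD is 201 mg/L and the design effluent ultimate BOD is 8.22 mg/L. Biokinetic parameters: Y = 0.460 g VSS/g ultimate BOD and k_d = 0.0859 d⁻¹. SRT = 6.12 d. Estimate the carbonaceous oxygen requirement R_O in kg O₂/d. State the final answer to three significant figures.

R_O ≈ 110 kg O₂/d

Observed yield with endogenous decay: Y_obs = Y / (1 + k_d·θ_c) = 0.460 / (1 + 0.0859 × 6.12) = 0.460 / 1.526 = 0.3015 g VSS/g ultimate BOD.
ΔS = 201 − 8.22 = 192.8 mg/L, so the substrate removal rate is 1000 × 192.8/1000 = 192.8 kg ultimate BOD/d.
Biomass synthesised: P_X = Y_obs × 192.8 = 58.12 kg VSS/d.
Carbonaceous O₂ demand = substrate oxidised − cell-mass equivalent = 192.8 − 1.42 × 58.12 = 110.2 kg O₂/d.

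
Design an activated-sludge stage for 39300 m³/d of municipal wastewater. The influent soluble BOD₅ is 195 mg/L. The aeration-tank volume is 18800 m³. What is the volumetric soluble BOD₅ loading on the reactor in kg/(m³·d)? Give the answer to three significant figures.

Applied soluble BOD₅ load per unit volume = Q·S₀/V = (39300 × 195/1000)/18800 = 0.4076 kg soluble BOD₅·m⁻³·d⁻¹.

L_v ≈ 0.408 kg soluble BOD₅/(m³·d)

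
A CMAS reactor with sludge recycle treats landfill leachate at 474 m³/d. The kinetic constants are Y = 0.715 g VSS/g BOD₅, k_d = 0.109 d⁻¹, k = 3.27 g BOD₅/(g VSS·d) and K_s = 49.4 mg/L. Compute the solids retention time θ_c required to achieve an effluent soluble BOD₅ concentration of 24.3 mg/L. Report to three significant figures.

At the target effluent, Y k S/(K_s+S) = 0.715×3.27×24.3/73.70 = 0.7709 d⁻¹.
θ_c = 1/(μ − k_d) = 1/(0.7709 − 0.109) = 1/0.6619 = 1.511 d.

θ_c ≈ 1.51 d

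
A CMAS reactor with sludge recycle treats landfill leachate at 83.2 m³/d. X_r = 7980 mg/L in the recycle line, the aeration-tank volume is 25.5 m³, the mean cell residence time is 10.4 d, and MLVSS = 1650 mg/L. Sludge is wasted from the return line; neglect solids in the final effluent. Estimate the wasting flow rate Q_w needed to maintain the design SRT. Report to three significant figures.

Wasting from the return line (neglecting effluent solids): Q_w = V·X / (θ_c·X_r) = 25.50 × 1650 / (10.4 × 7980) = 0.5070 m³/d.

Q_w ≈ 0.507 m³/d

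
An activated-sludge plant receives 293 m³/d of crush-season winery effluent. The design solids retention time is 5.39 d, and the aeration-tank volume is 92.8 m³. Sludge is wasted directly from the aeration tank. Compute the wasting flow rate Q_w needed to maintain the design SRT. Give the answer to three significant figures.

Q_w ≈ 17.2 m³/d

With mixed-liquor wasting, θ_c = V/Q_w, so Q_w = V/θ_c = 92.80/5.39 = 17.22 m³/d.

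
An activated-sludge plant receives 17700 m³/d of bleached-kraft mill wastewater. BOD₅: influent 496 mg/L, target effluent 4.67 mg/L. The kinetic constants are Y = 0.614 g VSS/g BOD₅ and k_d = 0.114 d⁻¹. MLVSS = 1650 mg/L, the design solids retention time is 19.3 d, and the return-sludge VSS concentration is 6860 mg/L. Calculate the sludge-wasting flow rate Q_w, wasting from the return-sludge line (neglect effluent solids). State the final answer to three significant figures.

Steady-state biomass mass balance: V·X·(1 + k_d·θ_c) = Y·Q·(S₀ − S)·θ_c, so V = 0.614 × 17700 × (496 − 4.67) × 19.3 / [1650 × (1 + 0.114 × 19.3)] = 1.03×10^8 / 5280 = 19517 m³.
θ_c = V·X/(Q_w·X_r) when wasting from the recycle, so Q_w = V·X/(θ_c·X_r) = 19517 × 1650 / (19.3 × 6860) = 243.2 m³/d.

Q_w ≈ 243 m³/d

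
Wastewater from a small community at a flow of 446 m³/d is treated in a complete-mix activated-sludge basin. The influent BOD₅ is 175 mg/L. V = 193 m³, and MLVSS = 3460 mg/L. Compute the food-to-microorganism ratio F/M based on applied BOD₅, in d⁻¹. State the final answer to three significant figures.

F/M ≈ 0.117 d⁻¹

F/M = Q·S₀ / (V·X) = 446 × 175 / (193.0 × 3460) = 0.1169 g BOD₅·(g VSS·d)⁻¹.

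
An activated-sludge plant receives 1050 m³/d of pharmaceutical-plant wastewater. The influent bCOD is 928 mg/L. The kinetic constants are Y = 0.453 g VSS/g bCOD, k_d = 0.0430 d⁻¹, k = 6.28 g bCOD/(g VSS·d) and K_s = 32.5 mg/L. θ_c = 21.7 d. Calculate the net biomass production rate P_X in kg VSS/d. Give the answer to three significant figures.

P_X ≈ 228 kg VSS/d

Effluent substrate depends only on kinetics and SRT: S = K_s(1 + k_d θ_c) / [θ_c(Yk − k_d) − 1] = 32.5 × (1 + 0.0430 × 21.7) / [21.7 × (0.453 × 6.28 − 0.0430) − 1] = 62.83 / 59.80 = 1.051 mg/L.
Correct the yield for decay: Y_obs = Y/(1 + k_d θ_c) = 0.453 / (1 + 0.0430 × 21.7) = 0.453 / 1.933 = 0.2343.
Substrate removed = Q·(S₀ − S) = 1050 m³/d × (928 − 1.05) g/m³ = 9.73×10^5 g/d = 973.3 kg/d.
Net biomass production P_X = Y_obs × Q·(S₀ − S) = 0.2343 × 973.3 = 228.1 kg VSS/d.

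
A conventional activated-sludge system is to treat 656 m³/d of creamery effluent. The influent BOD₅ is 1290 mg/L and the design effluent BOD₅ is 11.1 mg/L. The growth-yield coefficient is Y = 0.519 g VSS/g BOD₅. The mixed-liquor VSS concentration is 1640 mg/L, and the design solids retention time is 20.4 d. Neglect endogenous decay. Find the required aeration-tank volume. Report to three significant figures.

V ≈ 5420 m³

Biomass mass balance (decay neglected): V·X = Y·Q·(S₀ − S)·θ_c, so V = 0.519 × 656 × (1290 − 11.1) × 20.4 / 1640 = 5416 m³.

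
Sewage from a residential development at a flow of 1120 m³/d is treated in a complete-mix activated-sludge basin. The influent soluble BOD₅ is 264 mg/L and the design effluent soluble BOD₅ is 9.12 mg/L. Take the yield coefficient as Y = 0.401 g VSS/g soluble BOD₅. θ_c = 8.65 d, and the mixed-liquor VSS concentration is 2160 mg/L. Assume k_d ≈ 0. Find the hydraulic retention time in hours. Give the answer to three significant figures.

τ ≈ 9.82 h

Biomass mass balance (decay neglected): V·X = Y·Q·(S₀ − S)·θ_c, so V = 0.401 × 1120 × (264 − 9.12) × 8.65 / 2160 = 458.4 m³.
Hydraulic retention time τ = V/Q = 458.4 / 1120 = 0.4093 d = 9.823 h.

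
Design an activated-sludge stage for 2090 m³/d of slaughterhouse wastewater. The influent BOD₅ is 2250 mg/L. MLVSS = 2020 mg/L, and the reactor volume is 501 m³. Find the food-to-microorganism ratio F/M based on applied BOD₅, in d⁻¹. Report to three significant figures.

F/M = Q·S₀ / (V·X) = 2090 × 2250 / (501.0 × 2020) = 4.647 g BOD₅·(g VSS·d)⁻¹.

F/M ≈ 4.65 d⁻¹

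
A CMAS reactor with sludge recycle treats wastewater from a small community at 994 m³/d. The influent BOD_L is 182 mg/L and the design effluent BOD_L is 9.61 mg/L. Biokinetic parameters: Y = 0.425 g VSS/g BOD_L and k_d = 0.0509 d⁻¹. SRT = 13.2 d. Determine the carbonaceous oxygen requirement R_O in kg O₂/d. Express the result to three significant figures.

R_O ≈ 110 kg O₂/d

Y_obs = Y / (1 + k_d θ_c) = 0.425 / (1 + 0.0509 × 13.2) = 0.425 / 1.672 = 0.2542.
Substrate removed = Q·(S₀ − S) = 994 m³/d × (182 − 9.61) g/m³ = 1.71×10^5 g/d = 171.4 kg/d.
Net sludge production P_X = 0.2542 × 171.4 = 43.56 kg VSS/d.
R_O = Q·(S₀ − S) − 1.42·P_X = 171.4 − 1.42 × 43.56 = 109.5 kg O₂/d.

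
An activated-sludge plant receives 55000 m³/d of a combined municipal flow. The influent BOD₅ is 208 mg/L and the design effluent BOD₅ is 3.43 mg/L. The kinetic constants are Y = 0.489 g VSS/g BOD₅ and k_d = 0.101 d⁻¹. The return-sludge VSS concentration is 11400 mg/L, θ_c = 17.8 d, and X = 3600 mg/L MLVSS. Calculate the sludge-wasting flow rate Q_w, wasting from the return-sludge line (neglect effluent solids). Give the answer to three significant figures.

Rearranging the biomass balance for a CMAS with decay, V = Y·Q·ΔS·θ_c / [X·(1+k_d θ_c)] = 0.489 × 55000 × (208 − 3.43) × 17.8 / [3600 × (1 + 0.101 × 17.8)] = 9.79×10^7 / 10072 = 9723 m³.
Wasting from the return line (neglecting effluent solids): Q_w = V·X / (θ_c·X_r) = 9723 × 3600 / (17.8 × 11400) = 172.5 m³/d.

Q_w ≈ 173 m³/d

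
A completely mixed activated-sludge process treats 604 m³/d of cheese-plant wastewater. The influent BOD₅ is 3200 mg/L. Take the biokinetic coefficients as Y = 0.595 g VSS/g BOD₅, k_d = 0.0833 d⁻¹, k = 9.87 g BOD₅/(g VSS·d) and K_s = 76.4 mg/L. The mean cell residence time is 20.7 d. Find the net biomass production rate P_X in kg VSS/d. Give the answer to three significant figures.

P_X ≈ 422 kg VSS/d

From the Monod/SRT balance for a CMAS, S = K_s·(1+k_d θ_c)/[θ_c·(Y k − k_d) − 1] = 76.4 × (1 + 0.0833 × 20.7) / [20.7 × (0.595 × 9.87 − 0.0833) − 1] = 208.1 / 118.8 = 1.751 mg/L.
Y_obs = Y / (1 + k_d θ_c) = 0.595 / (1 + 0.0833 × 20.7) = 0.595 / 2.724 = 0.2184.
Q·(S₀ − S) = 604 × (3200 − 1.75) × 10⁻³ = 1932 kg/d removed.
Biomass produced: P_X = Y_obs·Q·ΔS = 0.2184 × 1932 ≈ 421.9 kg VSS/d.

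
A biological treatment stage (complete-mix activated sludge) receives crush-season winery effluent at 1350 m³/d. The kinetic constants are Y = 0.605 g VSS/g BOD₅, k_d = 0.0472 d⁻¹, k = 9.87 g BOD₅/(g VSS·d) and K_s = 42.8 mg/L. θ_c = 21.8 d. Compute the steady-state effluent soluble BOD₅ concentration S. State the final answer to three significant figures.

For a completely mixed reactor with recycle the Lawrence–McCarty relation gives S = K_s·(1 + k_d·θ_c) / [θ_c·(Y·k − k_d) − 1] = 42.8 × (1 + 0.0472 × 21.8) / [21.8 × (0.605 × 9.87 − 0.0472) − 1] = 86.84 / 128.1 = 0.6777 mg/L.

S ≈ 0.678 mg/L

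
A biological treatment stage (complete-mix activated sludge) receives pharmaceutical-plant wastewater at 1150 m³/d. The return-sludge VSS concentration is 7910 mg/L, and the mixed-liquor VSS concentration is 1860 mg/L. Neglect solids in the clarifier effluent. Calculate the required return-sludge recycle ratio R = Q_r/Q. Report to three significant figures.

Mass balance around the secondary clarifier (neglecting effluent solids): R = X / (X_r − X) = 1860 / (7910 − 1860) = 0.3074.

R ≈ 0.307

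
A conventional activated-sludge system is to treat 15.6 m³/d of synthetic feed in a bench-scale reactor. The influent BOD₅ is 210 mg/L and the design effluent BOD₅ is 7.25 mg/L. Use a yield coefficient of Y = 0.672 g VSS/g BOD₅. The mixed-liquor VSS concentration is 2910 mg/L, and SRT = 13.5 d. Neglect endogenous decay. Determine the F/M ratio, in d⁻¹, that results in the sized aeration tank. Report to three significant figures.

F/M ≈ 0.114 d⁻¹

With k_d = 0 the design equation reduces to V = Y Q (S₀−S) θ_c / X = 0.672 × 15.6 × (210 − 7.25) × 13.5 / 2910 = 9.860 m³.
F/M = applied load / biomass = Q·S₀/(V·X) = 15.6 × 210 / (9.860 × 2910) = 0.1142 d⁻¹.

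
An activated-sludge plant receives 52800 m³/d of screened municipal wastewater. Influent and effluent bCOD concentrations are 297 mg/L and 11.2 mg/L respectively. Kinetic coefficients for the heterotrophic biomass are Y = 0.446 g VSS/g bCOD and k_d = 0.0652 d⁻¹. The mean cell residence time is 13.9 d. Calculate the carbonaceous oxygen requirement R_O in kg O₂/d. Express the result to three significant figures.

R_O ≈ 10100 kg O₂/d

The observed yield is Y_obs = Y/(1 + k_d·θ_c) = 0.446 / (1 + 0.0652 × 13.9) = 0.446 / 1.906 = 0.2340 g VSS per g bCOD removed.
Substrate removed = Q·(S₀ − S) = 52800 m³/d × (297 − 11.2) g/m³ = 1.51×10^7 g/d = 15090 kg/d.
P_X = Y_obs·Q·(S₀ − S) = 0.2340 × 15090 = 3531 kg VSS/d.
R_O = Q·ΔS − 1.42 P_X = 15090 − 5013 = 10077 kg O₂/d.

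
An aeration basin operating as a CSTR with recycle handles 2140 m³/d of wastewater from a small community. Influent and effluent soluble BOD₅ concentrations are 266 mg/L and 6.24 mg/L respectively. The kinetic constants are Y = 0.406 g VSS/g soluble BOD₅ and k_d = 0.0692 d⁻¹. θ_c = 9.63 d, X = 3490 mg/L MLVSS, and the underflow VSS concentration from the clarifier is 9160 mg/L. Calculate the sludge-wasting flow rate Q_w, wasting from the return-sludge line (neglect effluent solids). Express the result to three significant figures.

Steady-state biomass mass balance: V·X·(1 + k_d·θ_c) = Y·Q·(S₀ − S)·θ_c, so V = 0.406 × 2140 × (266 − 6.24) × 9.63 / [3490 × (1 + 0.0692 × 9.63)] = 2.17×10^6 / 5816 = 373.7 m³.
Wasting from the return line (neglecting effluent solids): Q_w = V·X / (θ_c·X_r) = 373.7 × 3490 / (9.63 × 9160) = 14.79 m³/d.

Q_w ≈ 14.8 m³/d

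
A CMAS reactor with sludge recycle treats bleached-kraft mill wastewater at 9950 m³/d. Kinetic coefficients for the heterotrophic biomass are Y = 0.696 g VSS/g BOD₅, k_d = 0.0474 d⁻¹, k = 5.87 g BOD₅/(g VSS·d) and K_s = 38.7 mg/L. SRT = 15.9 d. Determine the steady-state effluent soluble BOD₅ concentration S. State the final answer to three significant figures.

S ≈ 1.07 mg/L

For a completely mixed reactor with recycle the Lawrence–McCarty relation gives S = K_s·(1 + k_d·θ_c) / [θ_c·(Y·k − k_d) − 1] = 38.7 × (1 + 0.0474 × 15.9) / [15.9 × (0.696 × 5.87 − 0.0474) − 1] = 67.87 / 63.21 = 1.074 mg/L.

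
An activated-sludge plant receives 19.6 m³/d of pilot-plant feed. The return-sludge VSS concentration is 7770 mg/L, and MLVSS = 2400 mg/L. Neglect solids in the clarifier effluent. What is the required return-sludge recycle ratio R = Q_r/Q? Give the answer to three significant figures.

Mass balance around the secondary clarifier (neglecting effluent solids): R = X / (X_r − X) = 2400 / (7770 − 2400) = 0.4469.

R ≈ 0.447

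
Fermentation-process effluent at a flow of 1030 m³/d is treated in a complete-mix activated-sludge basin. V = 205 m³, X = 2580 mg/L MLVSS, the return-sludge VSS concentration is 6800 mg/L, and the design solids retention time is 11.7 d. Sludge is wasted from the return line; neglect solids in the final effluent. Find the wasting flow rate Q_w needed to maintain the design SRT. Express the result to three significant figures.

Q_w ≈ 6.65 m³/d

Q_w = (V·X)/(θ_c X_r) = 205.0 × 2580 / (11.7 × 6800) = 6.648 m³/d.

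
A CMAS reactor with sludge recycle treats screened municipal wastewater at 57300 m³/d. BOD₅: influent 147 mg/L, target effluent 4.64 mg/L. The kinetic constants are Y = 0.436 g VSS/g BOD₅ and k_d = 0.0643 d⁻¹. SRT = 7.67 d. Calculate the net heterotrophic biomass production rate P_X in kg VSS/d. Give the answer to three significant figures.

P_X ≈ 2380 kg VSS/d

Y_obs = Y / (1 + k_d θ_c) = 0.436 / (1 + 0.0643 × 7.67) = 0.436 / 1.493 = 0.2920.
ΔS = 147 − 4.64 = 142.4 mg/L, so the substrate removal rate is 57300 × 142.4/1000 = 8157 kg BOD₅/d.
P_X = Y_obs · Q(S₀ − S) = 0.2920 × 8157 = 2382 kg VSS/d.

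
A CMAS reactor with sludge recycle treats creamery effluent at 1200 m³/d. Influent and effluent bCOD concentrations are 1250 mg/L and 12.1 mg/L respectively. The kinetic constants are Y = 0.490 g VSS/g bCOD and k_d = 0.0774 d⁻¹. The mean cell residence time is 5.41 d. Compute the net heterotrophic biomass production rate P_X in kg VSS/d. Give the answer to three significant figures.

The observed yield is Y_obs = Y/(1 + k_d·θ_c) = 0.490 / (1 + 0.0774 × 5.41) = 0.490 / 1.419 = 0.3454 g VSS per g bCOD removed.
Q·(S₀ − S) = 1200 × (1250 − 12.1) × 10⁻³ = 1485 kg/d removed.
Net biomass production P_X = Y_obs × Q·(S₀ − S) = 0.3454 × 1485 = 513.1 kg VSS/d.

P_X ≈ 513 kg VSS/d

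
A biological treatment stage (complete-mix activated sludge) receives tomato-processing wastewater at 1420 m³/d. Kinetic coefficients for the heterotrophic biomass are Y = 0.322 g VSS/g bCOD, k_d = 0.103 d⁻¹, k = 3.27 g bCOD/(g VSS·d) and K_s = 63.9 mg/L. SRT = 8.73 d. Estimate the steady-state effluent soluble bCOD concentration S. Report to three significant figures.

Effluent substrate depends only on kinetics and SRT: S = K_s(1 + k_d θ_c) / [θ_c(Yk − k_d) − 1] = 63.9 × (1 + 0.103 × 8.73) / [8.73 × (0.322 × 3.27 − 0.103) − 1] = 121.4 / 7.293 = 16.64 mg/L.

S ≈ 16.6 mg/L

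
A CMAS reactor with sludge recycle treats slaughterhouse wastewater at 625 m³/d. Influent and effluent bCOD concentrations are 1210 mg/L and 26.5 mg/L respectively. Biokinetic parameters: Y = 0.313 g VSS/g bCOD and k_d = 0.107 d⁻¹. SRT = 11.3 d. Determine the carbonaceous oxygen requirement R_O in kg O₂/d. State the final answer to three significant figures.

R_O ≈ 591 kg O₂/d

Observed yield with endogenous decay: Y_obs = Y / (1 + k_d·θ_c) = 0.313 / (1 + 0.107 × 11.3) = 0.313 / 2.209 = 0.1417 g VSS/g bCOD.
Q·(S₀ − S) = 625 × (1210 − 26.5) × 10⁻³ = 739.7 kg/d removed.
Biomass synthesised: P_X = Y_obs × 739.7 = 104.8 kg VSS/d.
R_O = Q·ΔS − 1.42 P_X = 739.7 − 148.8 = 590.9 kg O₂/d.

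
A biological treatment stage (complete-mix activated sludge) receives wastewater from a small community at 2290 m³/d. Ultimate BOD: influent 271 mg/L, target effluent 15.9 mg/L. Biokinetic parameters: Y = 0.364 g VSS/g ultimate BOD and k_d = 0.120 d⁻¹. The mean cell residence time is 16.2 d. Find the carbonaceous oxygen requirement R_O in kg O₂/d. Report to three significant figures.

R_O ≈ 482 kg O₂/d

Observed yield with endogenous decay: Y_obs = Y / (1 + k_d·θ_c) = 0.364 / (1 + 0.120 × 16.2) = 0.364 / 2.944 = 0.1236 g VSS/g ultimate BOD.
Mass of ultimate BOD removed per day: Q(S₀ − S) = 2290 × 255.1 g/m³ = 584.2 kg/d.
Net sludge production P_X = 0.1236 × 584.2 = 72.23 kg VSS/d.
Carbonaceous O₂ demand = substrate oxidised − cell-mass equivalent = 584.2 − 1.42 × 72.23 = 481.6 kg O₂/d.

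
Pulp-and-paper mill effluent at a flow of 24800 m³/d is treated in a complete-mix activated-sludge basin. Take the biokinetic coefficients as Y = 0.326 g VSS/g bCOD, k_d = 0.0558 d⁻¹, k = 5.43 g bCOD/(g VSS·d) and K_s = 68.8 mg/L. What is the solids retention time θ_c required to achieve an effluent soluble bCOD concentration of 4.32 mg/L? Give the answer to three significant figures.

θ_c ≈ 20.5 d

At the target effluent, Y k S/(K_s+S) = 0.326×5.43×4.32/73.12 = 0.1046 d⁻¹.
1/θ_c = 0.1046 − 0.0558 = 0.04878 d⁻¹, so θ_c = 20.50 d.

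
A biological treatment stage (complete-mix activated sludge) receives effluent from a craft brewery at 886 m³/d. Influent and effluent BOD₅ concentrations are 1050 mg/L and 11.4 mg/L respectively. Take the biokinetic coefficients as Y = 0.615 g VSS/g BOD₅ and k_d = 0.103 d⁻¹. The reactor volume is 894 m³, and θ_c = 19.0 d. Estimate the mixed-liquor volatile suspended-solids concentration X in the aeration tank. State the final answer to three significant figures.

Solving the biomass balance for X: X = Y Q (S₀−S) θ_c / [V (1+k_d θ_c)] = 0.615 × 886 × (1050 − 11.4) × 19.0 / [894 × (1 + 0.103 × 19.0)] = 4067 mg/L.

X ≈ 4070 mg/L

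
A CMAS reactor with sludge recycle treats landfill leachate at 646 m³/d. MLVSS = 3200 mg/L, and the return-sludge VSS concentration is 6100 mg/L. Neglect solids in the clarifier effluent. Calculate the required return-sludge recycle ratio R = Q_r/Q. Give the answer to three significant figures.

Mass balance around the secondary clarifier (neglecting effluent solids): R = X / (X_r − X) = 3200 / (6100 − 3200) = 1.103.

R ≈ 1.10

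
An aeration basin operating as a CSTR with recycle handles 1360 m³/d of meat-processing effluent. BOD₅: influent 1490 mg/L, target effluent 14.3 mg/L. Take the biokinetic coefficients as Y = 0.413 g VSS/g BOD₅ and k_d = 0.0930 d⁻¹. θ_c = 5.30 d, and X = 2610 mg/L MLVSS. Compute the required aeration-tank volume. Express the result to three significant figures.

V ≈ 1130 m³

Steady-state biomass mass balance: V·X·(1 + k_d·θ_c) = Y·Q·(S₀ − S)·θ_c, so V = 0.413 × 1360 × (1490 − 14.3) × 5.30 / [2610 × (1 + 0.0930 × 5.30)] = 4.39×10^6 / 3896 = 1127 m³.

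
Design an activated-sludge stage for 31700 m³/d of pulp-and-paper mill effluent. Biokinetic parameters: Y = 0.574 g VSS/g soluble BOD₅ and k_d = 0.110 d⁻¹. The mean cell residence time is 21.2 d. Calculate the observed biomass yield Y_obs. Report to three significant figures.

Correct the yield for decay: Y_obs = Y/(1 + k_d θ_c) = 0.574 / (1 + 0.110 × 21.2) = 0.574 / 3.332 = 0.1723.

Y_obs ≈ 0.172 g VSS/g soluble BOD₅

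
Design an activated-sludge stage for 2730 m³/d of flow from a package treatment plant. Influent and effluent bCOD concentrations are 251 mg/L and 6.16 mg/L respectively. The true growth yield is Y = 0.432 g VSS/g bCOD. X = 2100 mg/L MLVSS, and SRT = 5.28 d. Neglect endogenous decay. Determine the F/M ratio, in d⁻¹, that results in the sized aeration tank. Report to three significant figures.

F/M ≈ 0.449 d⁻¹

V·X = Y·Q·ΔS·θ_c gives V = 0.432 × 2730 × (251 − 6.16) × 5.28 / 2100 = 726.0 m³.
Food-to-microorganism ratio F/M = Q S₀ / (V X) = 2730 × 251 / (726.0 × 2100) = 0.4494 d⁻¹.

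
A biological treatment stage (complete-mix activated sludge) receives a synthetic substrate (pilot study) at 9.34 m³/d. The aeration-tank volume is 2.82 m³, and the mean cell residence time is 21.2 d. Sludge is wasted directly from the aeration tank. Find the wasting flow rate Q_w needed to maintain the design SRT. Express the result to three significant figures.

Wasting from the aeration tank: Q_w = V / θ_c = 2.820 / 21.2 = 0.1330 m³/d.

Q_w ≈ 0.133 m³/d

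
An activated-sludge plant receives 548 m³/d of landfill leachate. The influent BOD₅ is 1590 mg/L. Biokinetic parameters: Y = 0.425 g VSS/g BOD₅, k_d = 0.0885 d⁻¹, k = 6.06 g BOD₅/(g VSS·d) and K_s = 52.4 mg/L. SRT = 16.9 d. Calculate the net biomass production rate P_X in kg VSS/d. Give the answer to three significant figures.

For a completely mixed reactor with recycle the Lawrence–McCarty relation gives S = K_s·(1 + k_d·θ_c) / [θ_c·(Y·k − k_d) − 1] = 52.4 × (1 + 0.0885 × 16.9) / [16.9 × (0.425 × 6.06 − 0.0885) − 1] = 130.8 / 41.03 = 3.187 mg/L.
Correct the yield for decay: Y_obs = Y/(1 + k_d θ_c) = 0.425 / (1 + 0.0885 × 16.9) = 0.425 / 2.496 = 0.1703.
Mass of BOD₅ removed per day: Q(S₀ − S) = 548 × 1587 g/m³ = 869.6 kg/d.
So the net sludge growth is P_X = 0.1703 × 869.6 = 148.1 kg VSS/d.

P_X ≈ 148 kg VSS/d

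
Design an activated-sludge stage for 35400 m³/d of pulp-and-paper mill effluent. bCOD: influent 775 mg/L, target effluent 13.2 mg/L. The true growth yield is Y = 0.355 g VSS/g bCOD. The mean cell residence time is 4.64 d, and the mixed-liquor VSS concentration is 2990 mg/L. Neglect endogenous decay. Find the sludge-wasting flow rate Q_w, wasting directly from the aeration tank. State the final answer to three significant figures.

Biomass mass balance (decay neglected): V·X = Y·Q·(S₀ − S)·θ_c, so V = 0.355 × 35400 × (775 − 13.2) × 4.64 / 2990 = 14857 m³.
With mixed-liquor wasting, θ_c = V/Q_w, so Q_w = V/θ_c = 14857/4.64 = 3202 m³/d.

Q_w ≈ 3200 m³/d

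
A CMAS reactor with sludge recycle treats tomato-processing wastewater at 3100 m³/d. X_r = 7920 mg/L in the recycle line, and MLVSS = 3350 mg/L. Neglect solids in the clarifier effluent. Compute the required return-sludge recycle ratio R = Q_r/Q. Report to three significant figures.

R ≈ 0.733

Mass balance around the secondary clarifier (neglecting effluent solids): R = X / (X_r − X) = 3350 / (7920 − 3350) = 0.7330.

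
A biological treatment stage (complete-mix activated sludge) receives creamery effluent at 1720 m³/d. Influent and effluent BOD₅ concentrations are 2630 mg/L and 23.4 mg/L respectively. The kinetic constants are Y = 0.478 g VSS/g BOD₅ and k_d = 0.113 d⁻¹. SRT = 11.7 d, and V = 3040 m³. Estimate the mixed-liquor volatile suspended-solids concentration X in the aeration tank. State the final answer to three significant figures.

X ≈ 3550 mg/L

Solving the biomass balance for X: X = Y Q (S₀−S) θ_c / [V (1+k_d θ_c)] = 0.478 × 1720 × (2630 − 23.4) × 11.7 / [3040 × (1 + 0.113 × 11.7)] = 3552 mg/L.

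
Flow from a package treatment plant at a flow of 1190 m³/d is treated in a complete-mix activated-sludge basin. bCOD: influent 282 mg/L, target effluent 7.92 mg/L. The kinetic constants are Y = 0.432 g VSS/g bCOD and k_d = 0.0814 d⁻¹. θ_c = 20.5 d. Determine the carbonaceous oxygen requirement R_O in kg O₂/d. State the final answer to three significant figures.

R_O ≈ 251 kg O₂/d

The observed yield is Y_obs = Y/(1 + k_d·θ_c) = 0.432 / (1 + 0.0814 × 20.5) = 0.432 / 2.669 = 0.1619 g VSS per g bCOD removed.
Mass of bCOD removed per day: Q(S₀ − S) = 1190 × 274.1 g/m³ = 326.2 kg/d.
Net sludge production P_X = 0.1619 × 326.2 = 52.80 kg VSS/d.
R_O = Q·ΔS − 1.42 P_X = 326.2 − 74.97 = 251.2 kg O₂/d.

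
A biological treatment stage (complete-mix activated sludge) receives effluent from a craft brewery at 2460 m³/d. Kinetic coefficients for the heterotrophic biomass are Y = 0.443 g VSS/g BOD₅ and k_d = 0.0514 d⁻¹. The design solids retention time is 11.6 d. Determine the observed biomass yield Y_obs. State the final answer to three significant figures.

Correct the yield for decay: Y_obs = Y/(1 + k_d θ_c) = 0.443 / (1 + 0.0514 × 11.6) = 0.443 / 1.596 = 0.2775.

Y_obs ≈ 0.278 g VSS/g BOD₅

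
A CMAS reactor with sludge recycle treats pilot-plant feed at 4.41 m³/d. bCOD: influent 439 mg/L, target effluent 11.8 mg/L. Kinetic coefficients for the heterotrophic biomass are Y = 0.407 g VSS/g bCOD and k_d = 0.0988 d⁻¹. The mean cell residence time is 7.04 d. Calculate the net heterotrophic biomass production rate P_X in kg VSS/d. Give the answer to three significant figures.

P_X ≈ 0.452 kg VSS/d

Observed yield with endogenous decay: Y_obs = Y / (1 + k_d·θ_c) = 0.407 / (1 + 0.0988 × 7.04) = 0.407 / 1.696 = 0.2400 g VSS/g bCOD.
Q·(S₀ − S) = 4.41 × (439 − 11.8) × 10⁻³ = 1.884 kg/d removed.
Net biomass production P_X = Y_obs × Q·(S₀ − S) = 0.2400 × 1.884 = 0.4522 kg VSS/d.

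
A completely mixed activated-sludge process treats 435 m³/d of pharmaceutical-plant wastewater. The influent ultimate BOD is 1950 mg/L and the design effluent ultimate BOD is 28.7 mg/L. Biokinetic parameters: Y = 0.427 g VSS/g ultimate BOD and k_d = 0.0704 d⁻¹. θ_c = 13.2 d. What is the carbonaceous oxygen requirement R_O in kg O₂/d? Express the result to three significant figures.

R_O ≈ 573 kg O₂/d

Observed yield with endogenous decay: Y_obs = Y / (1 + k_d·θ_c) = 0.427 / (1 + 0.0704 × 13.2) = 0.427 / 1.929 = 0.2213 g VSS/g ultimate BOD.
ΔS = 1950 − 28.7 = 1921 mg/L, so the substrate removal rate is 435 × 1921/1000 = 835.8 kg ultimate BOD/d.
P_X = Y_obs·Q·(S₀ − S) = 0.2213 × 835.8 = 185.0 kg VSS/d.
R_O = Q·(S₀ − S) − 1.42·P_X = 835.8 − 1.42 × 185.0 = 573.1 kg O₂/d.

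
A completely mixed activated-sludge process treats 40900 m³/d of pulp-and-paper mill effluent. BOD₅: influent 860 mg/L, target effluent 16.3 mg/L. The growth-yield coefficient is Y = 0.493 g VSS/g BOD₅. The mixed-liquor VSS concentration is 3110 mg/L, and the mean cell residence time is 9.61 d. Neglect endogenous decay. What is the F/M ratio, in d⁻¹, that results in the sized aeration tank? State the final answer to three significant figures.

F/M ≈ 0.215 d⁻¹

V·X = Y·Q·ΔS·θ_c gives V = 0.493 × 40900 × (860 − 16.3) × 9.61 / 3110 = 52568 m³.
Food-to-microorganism ratio F/M = Q S₀ / (V X) = 40900 × 860 / (52568 × 3110) = 0.2151 d⁻¹.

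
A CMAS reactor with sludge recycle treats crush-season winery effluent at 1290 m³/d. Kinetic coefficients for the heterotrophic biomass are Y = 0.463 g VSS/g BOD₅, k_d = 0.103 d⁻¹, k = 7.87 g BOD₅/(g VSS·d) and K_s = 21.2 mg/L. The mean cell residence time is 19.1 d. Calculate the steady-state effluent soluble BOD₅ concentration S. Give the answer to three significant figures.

S ≈ 0.944 mg/L

For a completely mixed reactor with recycle the Lawrence–McCarty relation gives S = K_s·(1 + k_d·θ_c) / [θ_c·(Y·k − k_d) − 1] = 21.2 × (1 + 0.103 × 19.1) / [19.1 × (0.463 × 7.87 − 0.103) − 1] = 62.91 / 66.63 = 0.9441 mg/L.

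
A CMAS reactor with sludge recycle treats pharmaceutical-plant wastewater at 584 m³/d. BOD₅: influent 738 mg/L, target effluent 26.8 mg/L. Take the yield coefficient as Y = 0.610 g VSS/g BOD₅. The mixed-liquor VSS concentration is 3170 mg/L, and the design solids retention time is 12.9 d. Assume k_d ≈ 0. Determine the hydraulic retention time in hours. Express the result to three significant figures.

Biomass mass balance (decay neglected): V·X = Y·Q·(S₀ − S)·θ_c, so V = 0.610 × 584 × (738 − 26.8) × 12.9 / 3170 = 1031 m³.
Hydraulic retention time τ = V/Q = 1031 / 584 = 1.765 d = 42.37 h.

τ ≈ 42.4 h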